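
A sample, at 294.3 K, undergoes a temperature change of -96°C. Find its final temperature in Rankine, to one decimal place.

356.9°R

Initial temperature in Celsius: 294.3 - 273.15 = 21.1500°C.
Final Celsius temperature: 21.1500 - 96.0000 = -74.8500°C.
In Rankine: -74.8500 × 1.8 + 491.67 = 356.9°R.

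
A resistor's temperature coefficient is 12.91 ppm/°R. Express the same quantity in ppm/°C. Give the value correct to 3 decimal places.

Since only a temperature interval is involved, the additive offset between the scales drops out.
A change of 1°C is a change of 1.8°R, so per °C the value is 12.91 × 1.8 = 23.238.

23.238 ppm/°C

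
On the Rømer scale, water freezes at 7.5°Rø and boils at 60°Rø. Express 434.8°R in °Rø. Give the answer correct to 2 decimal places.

-9.09°Rø

First in Celsius: (434.8 - 491.67) × 5/9 = -31.5944°C.
Linearly onto the Rømer scale: 7.5 + (-31.5944 / 100) × (60 - 7.5) = -9.09°Rø.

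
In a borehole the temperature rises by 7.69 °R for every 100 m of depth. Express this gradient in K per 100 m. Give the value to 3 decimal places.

4.272 K/100 m

The quantity depends on a temperature interval, so only the ratio of degree sizes applies; the offset between the scales is irrelevant.
A change of 1°R is a change of 5/9 K, so 7.69 × 5/9 = 4.272.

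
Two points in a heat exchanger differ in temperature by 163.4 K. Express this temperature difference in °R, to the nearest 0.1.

294.1°R

An interval of 1 K corresponds to 1.8°R.
163.4 × 1.8 = 294.1.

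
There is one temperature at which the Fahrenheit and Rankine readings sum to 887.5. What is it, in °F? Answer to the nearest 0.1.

213.9°F

Let F be the Fahrenheit reading. The Rankine reading is R = 1·F + 459.67.
Require F + R = 887.5: (2)·F + 459.67 = 887.5.
F = (887.5 - 459.67) / (2) = 213.9.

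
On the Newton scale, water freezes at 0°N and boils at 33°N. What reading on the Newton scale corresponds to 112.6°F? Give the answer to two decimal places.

14.78°N

First in Celsius: (112.6 - 32) × 5/9 = 44.7778°C.
Linearly onto the Newton scale: 0 + (44.7778 / 100) × (33 - 0) = 14.78°N.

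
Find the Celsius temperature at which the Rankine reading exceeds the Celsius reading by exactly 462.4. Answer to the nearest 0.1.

Let C be the Celsius reading. The Rankine reading is R = 1.8·C + 491.67.
Require R - C = 462.4: (0.8)·C + 491.67 = 462.4.
C = (462.4 - 491.67) / (0.8) = -36.6.

-36.6°C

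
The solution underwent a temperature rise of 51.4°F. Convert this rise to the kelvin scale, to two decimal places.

An interval of 1°F corresponds to 5/9 K.
51.4 × 5/9 = 28.56.

28.56 K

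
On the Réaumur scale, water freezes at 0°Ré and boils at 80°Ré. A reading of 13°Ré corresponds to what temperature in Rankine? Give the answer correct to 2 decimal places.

Linear interpolation between the fixed points: C = (13 - 0) × 100 / (80 - 0) = 16.2500°C.
Then 16.2500 × 1.8 + 491.67 = 520.92°R.

520.92°R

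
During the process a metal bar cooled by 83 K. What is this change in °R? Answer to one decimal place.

Only the scale ratio 1.8 matters for a change in temperature.
83 × 1.8 = 149.4.

149.4°R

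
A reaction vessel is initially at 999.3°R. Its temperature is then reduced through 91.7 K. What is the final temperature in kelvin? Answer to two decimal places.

Initial temperature in Celsius: (999.3 - 491.67) × 5/9 = 282.0167°C.
The 91.7 K change is an interval; Kelvin and Celsius degrees are the same size, so ΔC = -91.7°C.
Final Celsius temperature: 282.0167 - 91.7000 = 190.3167°C.
In kelvin: 190.3167 + 273.15 = 463.47 K.

463.47 K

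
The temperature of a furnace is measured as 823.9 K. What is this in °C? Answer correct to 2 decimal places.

550.75°C

In Celsius: 823.9 - 273.15 = 550.7500°C.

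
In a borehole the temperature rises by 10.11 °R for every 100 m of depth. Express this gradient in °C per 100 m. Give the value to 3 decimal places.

5.617 °C/100 m

The quantity depends on a temperature interval, so only the ratio of degree sizes applies; the offset between the scales is irrelevant.
A change of 1°R is a change of 5/9°C, so 10.11 × 5/9 = 5.617.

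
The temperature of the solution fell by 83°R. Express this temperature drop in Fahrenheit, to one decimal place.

Rankine and Fahrenheit degrees are the same size, so the interval is unchanged: 83.0.

83.0°F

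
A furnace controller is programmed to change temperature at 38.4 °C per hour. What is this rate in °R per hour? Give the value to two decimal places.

Since only a temperature interval is involved, the additive offset between the scales drops out.
A change of 1°C is a change of 1.8°R, so 38.4 × 1.8 = 69.12.

69.12 °R/hour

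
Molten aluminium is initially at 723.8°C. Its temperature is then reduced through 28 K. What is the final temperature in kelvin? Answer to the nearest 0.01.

The 28 K change is an interval; Kelvin and Celsius degrees are the same size, so ΔC = -28°C.
Final Celsius temperature: 723.8000 - 28.0000 = 695.8000°C.
In kelvin: 695.8000 + 273.15 = 968.95 K.

968.95 K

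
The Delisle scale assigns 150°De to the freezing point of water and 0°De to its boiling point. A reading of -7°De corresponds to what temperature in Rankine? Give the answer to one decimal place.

Linear interpolation between the fixed points: C = (-7 - 150) × 100 / (0 - 150) = 104.6667°C.
Then 104.6667 × 1.8 + 491.67 = 680.1°R.

680.1°R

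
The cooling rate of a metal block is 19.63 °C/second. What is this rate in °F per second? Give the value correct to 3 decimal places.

The quantity depends on a temperature interval, so only the ratio of degree sizes applies; the offset between the scales is irrelevant.
A change of 1°C is a change of 1.8°F, so 19.63 × 1.8 = 35.334.

35.334 °F/second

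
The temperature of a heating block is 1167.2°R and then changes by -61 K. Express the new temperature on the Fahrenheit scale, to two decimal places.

Initial temperature in Celsius: (1167.2 - 491.67) × 5/9 = 375.2944°C.
The 61 K change is an interval; Kelvin and Celsius degrees are the same size, so ΔC = -61°C.
Final Celsius temperature: 375.2944 - 61.0000 = 314.2944°C.
In Fahrenheit: 314.2944 × 1.8 + 32 = 597.73°F.

597.73°F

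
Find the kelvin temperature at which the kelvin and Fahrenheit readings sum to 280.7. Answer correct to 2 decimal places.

Let K be the kelvin reading. The Fahrenheit reading is F = 1.8·K - 459.67.
Require K + F = 280.7: (2.8)·K - 459.67 = 280.7.
K = (280.7 + 459.67) / (2.8) = 264.42.

264.42 K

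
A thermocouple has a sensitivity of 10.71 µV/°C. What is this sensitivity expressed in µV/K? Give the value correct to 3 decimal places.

10.710 µV/K

Since only a temperature interval is involved, the additive offset between the scales drops out.
A change of 1 K is a change of 1°C, so per K the value is 10.71 × 1 = 10.710.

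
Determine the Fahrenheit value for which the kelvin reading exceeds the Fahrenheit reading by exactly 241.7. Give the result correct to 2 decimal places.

30.76°F

Let F be the Fahrenheit reading. The kelvin reading is K = 5/9·F + 255.372.
Require K - F = 241.7: (-4/9)·F + 255.372 = 241.7.
F = (241.7 - 255.372) / (-4/9) = 30.76.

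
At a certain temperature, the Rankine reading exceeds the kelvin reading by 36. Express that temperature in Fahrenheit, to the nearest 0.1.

Let x be the Rankine reading; then the kelvin reading is 5/9·x.
(5/9·x) - x = -36  ⇒  (-4/9)·x = -36  ⇒  x = 81.0000°R.
In Celsius: (81 - 491.67) × 5/9 = -228.1500°C.
In Fahrenheit: -228.1500 × 1.8 + 32 = -378.7°F.

-378.7°F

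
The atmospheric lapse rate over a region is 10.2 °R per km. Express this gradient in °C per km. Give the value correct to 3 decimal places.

5.667 °C/km

Since only a temperature interval is involved, the additive offset between the scales drops out.
A change of 1°R is a change of 5/9°C, so 10.2 × 5/9 = 5.667.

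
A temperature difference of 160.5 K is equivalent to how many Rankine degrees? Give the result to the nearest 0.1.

Only the scale ratio 1.8 matters for a change in temperature.
160.5 × 1.8 = 288.9.

288.9°R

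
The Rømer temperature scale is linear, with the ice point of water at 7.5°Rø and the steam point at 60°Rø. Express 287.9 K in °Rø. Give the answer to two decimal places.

15.24°Rø

First in Celsius: 287.9 - 273.15 = 14.7500°C.
Linearly onto the Rømer scale: 7.5 + (14.7500 / 100) × (60 - 7.5) = 15.24°Rø.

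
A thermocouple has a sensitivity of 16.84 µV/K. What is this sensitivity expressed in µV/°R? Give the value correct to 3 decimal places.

The quantity depends on a temperature interval, so only the ratio of degree sizes applies; the offset between the scales is irrelevant.
A change of 1°R is a change of 5/9 K, so per °R the value is 16.84 × 5/9 = 9.356.

9.356 µV/°R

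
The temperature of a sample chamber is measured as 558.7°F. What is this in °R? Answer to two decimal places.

In Celsius: (558.7 - 32) × 5/9 = 292.6111°C.
In Rankine: 292.6111 × 1.8 + 491.67 = 1018.37°R.

1018.37°R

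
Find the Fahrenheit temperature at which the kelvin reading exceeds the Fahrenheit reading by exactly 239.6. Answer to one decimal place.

Let F be the Fahrenheit reading. The kelvin reading is K = 5/9·F + 255.372.
Require K - F = 239.6: (-4/9)·F + 255.372 = 239.6.
F = (239.6 - 255.372) / (-4/9) = 35.5.

35.5°F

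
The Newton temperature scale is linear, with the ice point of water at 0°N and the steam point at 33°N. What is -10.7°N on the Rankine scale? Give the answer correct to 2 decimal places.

433.31°R

Linear interpolation between the fixed points: C = (-10.7 - 0) × 100 / (33 - 0) = -32.4242°C.
Then -32.4242 × 1.8 + 491.67 = 433.31°R.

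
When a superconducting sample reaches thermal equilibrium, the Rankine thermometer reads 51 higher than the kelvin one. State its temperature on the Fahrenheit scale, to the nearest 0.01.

Let x be the kelvin reading; then the Rankine reading is 1.8·x.
(1.8·x) - x = 51  ⇒  (0.8)·x = 51  ⇒  x = 63.7500 K.
In Celsius: 63.75 - 273.15 = -209.4000°C.
In Fahrenheit: -209.4000 × 1.8 + 32 = -344.92°F.

-344.92°F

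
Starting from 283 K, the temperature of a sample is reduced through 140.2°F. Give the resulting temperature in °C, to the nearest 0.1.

-68.0°C

Initial temperature in Celsius: 283 - 273.15 = 9.8500°C.
The 140.2°F change is an interval, so only the factor 5/9 applies: -140.2 × 5/9 = -77.8889°C.
Final Celsius temperature: 9.8500 - 77.8889 = -68.0389°C.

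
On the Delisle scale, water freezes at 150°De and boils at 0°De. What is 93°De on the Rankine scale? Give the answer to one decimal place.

Linear interpolation between the fixed points: C = (93 - 150) × 100 / (0 - 150) = 38.0000°C.
Then 38.0000 × 1.8 + 491.67 = 560.1°R.

560.1°R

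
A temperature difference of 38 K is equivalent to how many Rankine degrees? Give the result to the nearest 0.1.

Only the scale ratio 1.8 matters for a change in temperature.
38 × 1.8 = 68.4.

68.4°R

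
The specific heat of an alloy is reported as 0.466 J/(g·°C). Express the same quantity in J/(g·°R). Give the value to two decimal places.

The quantity depends on a temperature interval, so only the ratio of degree sizes applies; the offset between the scales is irrelevant.
A change of 1°R is a change of 5/9°C, so per °R the value is 0.466 × 5/9 = 0.26.

0.26 J/(g·°R)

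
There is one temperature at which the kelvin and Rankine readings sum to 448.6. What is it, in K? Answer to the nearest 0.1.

Let K be the kelvin reading. The Rankine reading is R = 1.8·K.
Require K + R = 448.6: (2.8)·K = 448.6.
K = (448.6) / (2.8) = 160.2.

160.2 K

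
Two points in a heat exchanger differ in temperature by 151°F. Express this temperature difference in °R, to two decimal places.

151.00°R

Fahrenheit and Rankine degrees are the same size, so the interval is unchanged: 151.00.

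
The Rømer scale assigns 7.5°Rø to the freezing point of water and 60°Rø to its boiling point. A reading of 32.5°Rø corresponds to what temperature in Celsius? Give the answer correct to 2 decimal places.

Linear interpolation between the fixed points: C = (32.5 - 7.5) × 100 / (60 - 7.5) = 47.6190°C.

47.62°C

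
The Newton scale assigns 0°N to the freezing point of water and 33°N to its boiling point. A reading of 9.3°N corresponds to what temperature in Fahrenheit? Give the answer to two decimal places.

Linear interpolation between the fixed points: C = (9.3 - 0) × 100 / (33 - 0) = 28.1818°C.
Then 28.1818 × 1.8 + 32 = 82.73°F.

82.73°F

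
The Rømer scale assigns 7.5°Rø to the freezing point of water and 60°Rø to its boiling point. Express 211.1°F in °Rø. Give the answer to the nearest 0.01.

59.74°Rø

First in Celsius: (211.1 - 32) × 5/9 = 99.5000°C.
Linearly onto the Rømer scale: 7.5 + (99.5000 / 100) × (60 - 7.5) = 59.74°Rø.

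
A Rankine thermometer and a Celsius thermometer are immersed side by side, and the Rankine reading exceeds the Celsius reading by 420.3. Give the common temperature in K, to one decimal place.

183.9 K

Let x be the Rankine reading; then the Celsius reading is 5/9·x - 273.15.
(5/9·x - 273.15) - x = -420.3  ⇒  (-4/9)·x = -147.15  ⇒  x = 331.0875°R.
In Celsius: (331.0875 - 491.67) × 5/9 = -89.2125°C.
In kelvin: -89.2125 + 273.15 = 183.9 K.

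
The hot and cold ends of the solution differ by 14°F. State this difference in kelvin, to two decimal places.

7.78 K

For a temperature interval the offset drops out; only the factor 5/9 applies.
14 × 5/9 = 7.78.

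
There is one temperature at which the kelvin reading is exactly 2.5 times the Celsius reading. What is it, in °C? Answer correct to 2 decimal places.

Let C be the Celsius reading. The kelvin reading is K = 1·C + 273.15.
Require K = 2.5·C: 1·C + 273.15 = 2.5·C.
(-1.5)·C = -273.15  ⇒  C = 182.10.

182.10°C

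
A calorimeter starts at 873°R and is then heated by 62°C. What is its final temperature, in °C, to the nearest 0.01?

273.85°C

Initial temperature in Celsius: (873 - 491.67) × 5/9 = 211.8500°C.
Final Celsius temperature: 211.8500 + 62.0000 = 273.8500°C.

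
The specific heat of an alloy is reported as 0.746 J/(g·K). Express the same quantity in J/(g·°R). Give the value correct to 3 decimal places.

0.414 J/(g·°R)

The quantity depends on a temperature interval, so only the ratio of degree sizes applies; the offset between the scales is irrelevant.
A change of 1°R is a change of 5/9 K, so per °R the value is 0.746 × 5/9 = 0.414.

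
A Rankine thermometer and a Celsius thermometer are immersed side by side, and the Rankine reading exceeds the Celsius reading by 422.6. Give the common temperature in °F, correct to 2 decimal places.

-123.41°F

Let x be the Rankine reading; then the Celsius reading is 5/9·x - 273.15.
(5/9·x - 273.15) - x = -422.6  ⇒  (-4/9)·x = -149.45  ⇒  x = 336.2625°R.
In Celsius: (336.2625 - 491.67) × 5/9 = -86.3375°C.
In Fahrenheit: -86.3375 × 1.8 + 32 = -123.41°F.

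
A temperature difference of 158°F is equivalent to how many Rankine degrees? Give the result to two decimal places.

158.00°R

Fahrenheit and Rankine degrees are the same size, so the interval is unchanged: 158.00.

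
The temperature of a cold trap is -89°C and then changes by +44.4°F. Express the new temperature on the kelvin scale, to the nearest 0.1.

The 44.4°F change is an interval, so only the factor 5/9 applies: +44.4 × 5/9 = +24.6667°C.
Final Celsius temperature: -89.0000 + 24.6667 = -64.3333°C.
In kelvin: -64.3333 + 273.15 = 208.8 K.

208.8 K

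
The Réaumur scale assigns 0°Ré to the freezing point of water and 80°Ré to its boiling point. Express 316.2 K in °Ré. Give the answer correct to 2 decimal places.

First in Celsius: 316.2 - 273.15 = 43.0500°C.
Linearly onto the Réaumur scale: 0 + (43.0500 / 100) × (80 - 0) = 34.44°Ré.

34.44°Ré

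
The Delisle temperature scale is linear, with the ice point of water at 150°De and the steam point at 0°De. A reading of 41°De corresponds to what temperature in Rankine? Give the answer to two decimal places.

622.47°R

Linear interpolation between the fixed points: C = (41 - 150) × 100 / (0 - 150) = 72.6667°C.
Then 72.6667 × 1.8 + 491.67 = 622.47°R.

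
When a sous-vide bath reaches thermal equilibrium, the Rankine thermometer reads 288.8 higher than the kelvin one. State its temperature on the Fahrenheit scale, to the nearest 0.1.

Let x be the kelvin reading; then the Rankine reading is 1.8·x.
(1.8·x) - x = 288.8  ⇒  (0.8)·x = 288.8  ⇒  x = 361.0000 K.
In Celsius: 361 - 273.15 = 87.8500°C.
In Fahrenheit: 87.8500 × 1.8 + 32 = 190.1°F.

190.1°F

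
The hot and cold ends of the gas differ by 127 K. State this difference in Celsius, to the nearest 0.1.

Kelvin and Celsius degrees are the same size, so the interval is unchanged: 127.0.

127.0°C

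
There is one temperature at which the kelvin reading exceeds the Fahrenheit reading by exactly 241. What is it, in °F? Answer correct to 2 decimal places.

32.34°F

Let F be the Fahrenheit reading. The kelvin reading is K = 5/9·F + 255.372.
Require K - F = 241: (-4/9)·F + 255.372 = 241.
F = (241 - 255.372) / (-4/9) = 32.34.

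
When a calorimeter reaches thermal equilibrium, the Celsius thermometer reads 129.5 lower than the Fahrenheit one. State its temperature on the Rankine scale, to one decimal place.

711.0°R

Let x be the Fahrenheit reading; then the Celsius reading is 5/9·x - 17.7778.
(5/9·x - 17.7778) - x = -129.5  ⇒  (-4/9)·x = -111.722  ⇒  x = 251.3750°F.
In Celsius: (251.375 - 32) × 5/9 = 121.8750°C.
In Rankine: 121.8750 × 1.8 + 491.67 = 711.0°R.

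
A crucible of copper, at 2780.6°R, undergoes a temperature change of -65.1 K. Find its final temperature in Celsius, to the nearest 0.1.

1206.5°C

Initial temperature in Celsius: (2780.6 - 491.67) × 5/9 = 1271.6278°C.
The 65.1 K change is an interval; Kelvin and Celsius degrees are the same size, so ΔC = -65.1°C.
Final Celsius temperature: 1271.6278 - 65.1000 = 1206.5278°C.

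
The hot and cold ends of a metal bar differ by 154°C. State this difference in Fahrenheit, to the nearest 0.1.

Only the scale ratio 1.8 matters for a change in temperature.
154 × 1.8 = 277.2.

277.2°F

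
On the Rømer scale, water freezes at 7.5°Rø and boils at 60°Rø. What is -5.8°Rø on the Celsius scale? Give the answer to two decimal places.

-25.33°C

Linear interpolation between the fixed points: C = (-5.8 - 7.5) × 100 / (60 - 7.5) = -25.3333°C.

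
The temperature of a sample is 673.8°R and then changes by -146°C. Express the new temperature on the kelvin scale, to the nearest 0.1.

Initial temperature in Celsius: (673.8 - 491.67) × 5/9 = 101.1833°C.
Final Celsius temperature: 101.1833 - 146.0000 = -44.8167°C.
In kelvin: -44.8167 + 273.15 = 228.3 K.

228.3 K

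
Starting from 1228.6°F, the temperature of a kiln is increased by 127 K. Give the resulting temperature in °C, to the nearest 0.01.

Initial temperature in Celsius: (1228.6 - 32) × 5/9 = 664.7778°C.
The 127 K change is an interval; Kelvin and Celsius degrees are the same size, so ΔC = +127°C.
Final Celsius temperature: 664.7778 + 127.0000 = 791.7778°C.

791.78°C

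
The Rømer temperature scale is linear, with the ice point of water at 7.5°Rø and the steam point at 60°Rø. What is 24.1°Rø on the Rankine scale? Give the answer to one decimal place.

Linear interpolation between the fixed points: C = (24.1 - 7.5) × 100 / (60 - 7.5) = 31.6190°C.
Then 31.6190 × 1.8 + 491.67 = 548.6°R.

548.6°R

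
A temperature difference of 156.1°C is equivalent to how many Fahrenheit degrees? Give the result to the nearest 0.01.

280.98°F

For a temperature interval the offset drops out; only the factor 1.8 applies.
156.1 × 1.8 = 280.98.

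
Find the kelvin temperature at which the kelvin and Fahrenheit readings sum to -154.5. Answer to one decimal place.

109.0 K

Let K be the kelvin reading. The Fahrenheit reading is F = 1.8·K - 459.67.
Require K + F = -154.5: (2.8)·K - 459.67 = -154.5.
K = (-154.5 + 459.67) / (2.8) = 109.0.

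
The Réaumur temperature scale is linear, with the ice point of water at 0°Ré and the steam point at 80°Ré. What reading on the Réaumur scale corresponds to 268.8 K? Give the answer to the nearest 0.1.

First in Celsius: 268.8 - 273.15 = -4.3500°C.
Linearly onto the Réaumur scale: 0 + (-4.3500 / 100) × (80 - 0) = -3.5°Ré.

-3.5°Ré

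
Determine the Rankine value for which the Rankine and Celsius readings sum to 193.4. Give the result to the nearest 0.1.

299.9°R

Let R be the Rankine reading. The Celsius reading is C = 5/9·R - 273.15.
Require R + C = 193.4: (14/9)·R - 273.15 = 193.4.
R = (193.4 + 273.15) / (14/9) = 299.9.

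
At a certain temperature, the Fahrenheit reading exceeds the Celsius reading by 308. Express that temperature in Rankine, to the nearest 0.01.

1112.67°R

Let x be the Celsius reading; then the Fahrenheit reading is 1.8·x + 32.
(1.8·x + 32) - x = 308  ⇒  (0.8)·x = 276  ⇒  x = 345.0000°C.
In Rankine: 345.0000 × 1.8 + 491.67 = 1112.67°R.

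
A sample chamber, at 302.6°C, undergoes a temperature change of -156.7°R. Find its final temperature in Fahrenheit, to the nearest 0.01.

The 156.7°R change is an interval, so only the factor 5/9 applies: -156.7 × 5/9 = -87.0556°C.
Final Celsius temperature: 302.6000 - 87.0556 = 215.5444°C.
In Fahrenheit: 215.5444 × 1.8 + 32 = 419.98°F.

419.98°F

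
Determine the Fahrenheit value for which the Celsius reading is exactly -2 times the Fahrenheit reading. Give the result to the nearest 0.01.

6.96°F

Let F be the Fahrenheit reading. The Celsius reading is C = 5/9·F - 17.7778.
Require C = -2·F: 5/9·F - 17.7778 = -2·F.
(23/9)·F = 17.7778  ⇒  F = 6.96.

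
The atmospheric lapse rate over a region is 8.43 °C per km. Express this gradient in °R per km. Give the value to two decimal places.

15.17 °R/km

Since only a temperature interval is involved, the additive offset between the scales drops out.
A change of 1°C is a change of 1.8°R, so 8.43 × 1.8 = 15.17.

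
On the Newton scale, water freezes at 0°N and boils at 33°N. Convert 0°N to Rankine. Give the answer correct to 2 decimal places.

491.67°R

Linear interpolation between the fixed points: C = (0 - 0) × 100 / (33 - 0) = 0.0000°C.
Then 0.0000 × 1.8 + 491.67 = 491.67°R.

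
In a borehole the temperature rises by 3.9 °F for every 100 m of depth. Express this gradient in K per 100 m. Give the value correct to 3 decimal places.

Since only a temperature interval is involved, the additive offset between the scales drops out.
A change of 1°F is a change of 5/9 K, so 3.9 × 5/9 = 2.167.

2.167 K/100 m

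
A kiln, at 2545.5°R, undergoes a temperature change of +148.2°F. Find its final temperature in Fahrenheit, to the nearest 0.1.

2234.0°F

Initial temperature in Celsius: (2545.5 - 491.67) × 5/9 = 1141.0167°C.
The 148.2°F change is an interval, so only the factor 5/9 applies: +148.2 × 5/9 = +82.3333°C.
Final Celsius temperature: 1141.0167 + 82.3333 = 1223.3500°C.
In Fahrenheit: 1223.3500 × 1.8 + 32 = 2234.0°F.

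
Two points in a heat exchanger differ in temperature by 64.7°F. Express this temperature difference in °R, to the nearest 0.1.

Fahrenheit and Rankine degrees are the same size, so the interval is unchanged: 64.7.

64.7°R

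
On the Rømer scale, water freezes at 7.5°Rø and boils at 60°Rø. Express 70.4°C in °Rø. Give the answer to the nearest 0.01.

Linearly onto the Rømer scale: 7.5 + (70.4000 / 100) × (60 - 7.5) = 44.46°Rø.

44.46°Rø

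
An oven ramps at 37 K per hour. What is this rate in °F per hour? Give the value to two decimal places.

66.60 °F/hour

Since only a temperature interval is involved, the additive offset between the scales drops out.
A change of 1 K is a change of 1.8°F, so 37 × 1.8 = 66.60.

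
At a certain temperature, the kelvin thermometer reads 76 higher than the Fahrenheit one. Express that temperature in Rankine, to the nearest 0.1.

863.3°R

Let x be the Fahrenheit reading; then the kelvin reading is 5/9·x + 255.372.
(5/9·x + 255.372) - x = 76  ⇒  (-4/9)·x = -179.372  ⇒  x = 403.5875°F.
In Celsius: (403.5875 - 32) × 5/9 = 206.4375°C.
In Rankine: 206.4375 × 1.8 + 491.67 = 863.3°R.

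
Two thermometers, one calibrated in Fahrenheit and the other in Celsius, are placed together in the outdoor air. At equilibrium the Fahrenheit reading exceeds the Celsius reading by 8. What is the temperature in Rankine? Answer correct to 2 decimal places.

437.67°R

Let x be the Fahrenheit reading; then the Celsius reading is 5/9·x - 17.7778.
(5/9·x - 17.7778) - x = -8  ⇒  (-4/9)·x = 88/9  ⇒  x = -22.0000°F.
In Celsius: (-22 - 32) × 5/9 = -30.0000°C.
In Rankine: -30.0000 × 1.8 + 491.67 = 437.67°R.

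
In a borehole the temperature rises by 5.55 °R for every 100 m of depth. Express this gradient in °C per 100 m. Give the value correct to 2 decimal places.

Since only a temperature interval is involved, the additive offset between the scales drops out.
A change of 1°R is a change of 5/9°C, so 5.55 × 5/9 = 3.08.

3.08 °C/100 m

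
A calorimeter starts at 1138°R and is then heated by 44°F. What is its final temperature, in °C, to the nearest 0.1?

Initial temperature in Celsius: (1138 - 491.67) × 5/9 = 359.0722°C.
The 44°F change is an interval, so only the factor 5/9 applies: +44 × 5/9 = +24.4444°C.
Final Celsius temperature: 359.0722 + 24.4444 = 383.5167°C.

383.5°C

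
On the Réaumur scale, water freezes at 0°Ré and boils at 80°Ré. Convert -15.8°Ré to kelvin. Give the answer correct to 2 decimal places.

253.40 K

Linear interpolation between the fixed points: C = (-15.8 - 0) × 100 / (80 - 0) = -19.7500°C.
Then -19.7500 + 273.15 = 253.40 K.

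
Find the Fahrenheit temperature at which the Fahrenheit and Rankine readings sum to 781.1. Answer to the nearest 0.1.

Let F be the Fahrenheit reading. The Rankine reading is R = 1·F + 459.67.
Require F + R = 781.1: (2)·F + 459.67 = 781.1.
F = (781.1 - 459.67) / (2) = 160.7.

160.7°F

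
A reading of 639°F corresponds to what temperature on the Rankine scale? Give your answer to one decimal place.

In Celsius: (639 - 32) × 5/9 = 337.2222°C.
In Rankine: 337.2222 × 1.8 + 491.67 = 1098.7°R.

1098.7°R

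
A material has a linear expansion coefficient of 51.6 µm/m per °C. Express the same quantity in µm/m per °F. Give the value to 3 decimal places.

The quantity depends on a temperature interval, so only the ratio of degree sizes applies; the offset between the scales is irrelevant.
A change of 1°F is a change of 5/9°C, so per °F the value is 51.6 × 5/9 = 28.667.

28.667 µm/m per °F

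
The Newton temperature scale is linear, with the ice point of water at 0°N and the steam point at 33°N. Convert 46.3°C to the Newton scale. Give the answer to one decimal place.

15.3°N

Linearly onto the Newton scale: 0 + (46.3000 / 100) × (33 - 0) = 15.3°N.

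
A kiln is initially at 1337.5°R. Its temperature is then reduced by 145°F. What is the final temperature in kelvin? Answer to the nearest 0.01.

Initial temperature in Celsius: (1337.5 - 491.67) × 5/9 = 469.9056°C.
The 145°F change is an interval, so only the factor 5/9 applies: -145 × 5/9 = -80.5556°C.
Final Celsius temperature: 469.9056 - 80.5556 = 389.3500°C.
In kelvin: 389.3500 + 273.15 = 662.50 K.

662.50 K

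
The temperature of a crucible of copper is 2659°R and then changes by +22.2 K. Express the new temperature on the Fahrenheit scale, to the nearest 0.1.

Initial temperature in Celsius: (2659 - 491.67) × 5/9 = 1204.0722°C.
The 22.2 K change is an interval; Kelvin and Celsius degrees are the same size, so ΔC = +22.2°C.
Final Celsius temperature: 1204.0722 + 22.2000 = 1226.2722°C.
In Fahrenheit: 1226.2722 × 1.8 + 32 = 2239.3°F.

2239.3°F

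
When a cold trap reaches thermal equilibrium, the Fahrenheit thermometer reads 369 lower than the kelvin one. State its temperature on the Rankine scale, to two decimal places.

Let x be the kelvin reading; then the Fahrenheit reading is 1.8·x - 459.67.
(1.8·x - 459.67) - x = -369  ⇒  (0.8)·x = 90.67  ⇒  x = 113.3375 K.
In Celsius: 113.3375 - 273.15 = -159.8125°C.
In Rankine: -159.8125 × 1.8 + 491.67 = 204.01°R.

204.01°R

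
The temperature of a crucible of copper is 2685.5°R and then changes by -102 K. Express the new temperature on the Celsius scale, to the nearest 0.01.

Initial temperature in Celsius: (2685.5 - 491.67) × 5/9 = 1218.7944°C.
The 102 K change is an interval; Kelvin and Celsius degrees are the same size, so ΔC = -102°C.
Final Celsius temperature: 1218.7944 - 102.0000 = 1116.7944°C.

1116.79°C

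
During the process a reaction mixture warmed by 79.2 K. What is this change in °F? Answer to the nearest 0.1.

142.6°F

For a temperature interval the offset drops out; only the factor 1.8 applies.
79.2 × 1.8 = 142.6.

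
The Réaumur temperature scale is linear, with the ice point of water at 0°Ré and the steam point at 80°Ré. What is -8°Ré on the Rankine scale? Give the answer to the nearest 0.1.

Linear interpolation between the fixed points: C = (-8 - 0) × 100 / (80 - 0) = -10.0000°C.
Then -10.0000 × 1.8 + 491.67 = 473.7°R.

473.7°R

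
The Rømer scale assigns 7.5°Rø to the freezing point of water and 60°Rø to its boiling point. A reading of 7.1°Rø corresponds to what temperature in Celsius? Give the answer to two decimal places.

-0.76°C

Linear interpolation between the fixed points: C = (7.1 - 7.5) × 100 / (60 - 7.5) = -0.7619°C.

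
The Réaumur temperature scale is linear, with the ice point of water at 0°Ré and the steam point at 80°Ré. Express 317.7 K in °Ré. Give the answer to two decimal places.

First in Celsius: 317.7 - 273.15 = 44.5500°C.
Linearly onto the Réaumur scale: 0 + (44.5500 / 100) × (80 - 0) = 35.64°Ré.

35.64°Ré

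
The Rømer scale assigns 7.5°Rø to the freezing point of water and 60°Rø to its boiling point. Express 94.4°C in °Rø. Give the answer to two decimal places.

Linearly onto the Rømer scale: 7.5 + (94.4000 / 100) × (60 - 7.5) = 57.06°Rø.

57.06°Rø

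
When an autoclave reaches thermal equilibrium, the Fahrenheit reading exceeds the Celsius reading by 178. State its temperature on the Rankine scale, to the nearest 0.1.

820.2°R

Let x be the Fahrenheit reading; then the Celsius reading is 5/9·x - 17.7778.
(5/9·x - 17.7778) - x = -178  ⇒  (-4/9)·x = -160.222  ⇒  x = 360.5000°F.
In Celsius: (360.5 - 32) × 5/9 = 182.5000°C.
In Rankine: 182.5000 × 1.8 + 491.67 = 820.2°R.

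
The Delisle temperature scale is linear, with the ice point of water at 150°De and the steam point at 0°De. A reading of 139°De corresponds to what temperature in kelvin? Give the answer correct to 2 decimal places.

280.48 K

Linear interpolation between the fixed points: C = (139 - 150) × 100 / (0 - 150) = 7.3333°C.
Then 7.3333 + 273.15 = 280.48 K.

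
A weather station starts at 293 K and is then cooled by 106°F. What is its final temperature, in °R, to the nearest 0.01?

Initial temperature in Celsius: 293 - 273.15 = 19.8500°C.
The 106°F change is an interval, so only the factor 5/9 applies: -106 × 5/9 = -58.8889°C.
Final Celsius temperature: 19.8500 - 58.8889 = -39.0389°C.
In Rankine: -39.0389 × 1.8 + 491.67 = 421.40°R.

421.40°R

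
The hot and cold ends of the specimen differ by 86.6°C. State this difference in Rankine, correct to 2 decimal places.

155.88°R

Only the scale ratio 1.8 matters for a change in temperature.
86.6 × 1.8 = 155.88.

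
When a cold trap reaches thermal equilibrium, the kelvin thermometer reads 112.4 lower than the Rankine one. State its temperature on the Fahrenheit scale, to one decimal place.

-206.8°F

Let x be the Rankine reading; then the kelvin reading is 5/9·x.
(5/9·x) - x = -112.4  ⇒  (-4/9)·x = -112.4  ⇒  x = 252.9000°R.
In Celsius: (252.9 - 491.67) × 5/9 = -132.6500°C.
In Fahrenheit: -132.6500 × 1.8 + 32 = -206.8°F.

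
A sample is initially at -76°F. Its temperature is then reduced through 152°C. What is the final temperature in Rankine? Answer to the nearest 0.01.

110.07°R

Initial temperature in Celsius: (-76 - 32) × 5/9 = -60.0000°C.
Final Celsius temperature: -60.0000 - 152.0000 = -212.0000°C.
In Rankine: -212.0000 × 1.8 + 491.67 = 110.07°R.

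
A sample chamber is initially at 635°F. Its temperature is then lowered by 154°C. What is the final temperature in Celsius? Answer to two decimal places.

181.00°C

Initial temperature in Celsius: (635 - 32) × 5/9 = 335.0000°C.
Final Celsius temperature: 335.0000 - 154.0000 = 181.0000°C.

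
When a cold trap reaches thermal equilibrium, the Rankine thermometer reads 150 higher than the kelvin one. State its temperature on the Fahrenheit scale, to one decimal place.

-122.2°F

Let x be the kelvin reading; then the Rankine reading is 1.8·x.
(1.8·x) - x = 150  ⇒  (0.8)·x = 150  ⇒  x = 187.5000 K.
In Celsius: 187.5 - 273.15 = -85.6500°C.
In Fahrenheit: -85.6500 × 1.8 + 32 = -122.2°F.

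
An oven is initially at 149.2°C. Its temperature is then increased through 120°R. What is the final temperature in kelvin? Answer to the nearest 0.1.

489.0 K

The 120°R change is an interval, so only the factor 5/9 applies: +120 × 5/9 = +66.6667°C.
Final Celsius temperature: 149.2000 + 66.6667 = 215.8667°C.
In kelvin: 215.8667 + 273.15 = 489.0 K.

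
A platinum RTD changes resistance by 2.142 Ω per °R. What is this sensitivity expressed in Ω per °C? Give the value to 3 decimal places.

The quantity depends on a temperature interval, so only the ratio of degree sizes applies; the offset between the scales is irrelevant.
A change of 1°C is a change of 1.8°R, so per °C the value is 2.142 × 1.8 = 3.856.

3.856 Ω per °C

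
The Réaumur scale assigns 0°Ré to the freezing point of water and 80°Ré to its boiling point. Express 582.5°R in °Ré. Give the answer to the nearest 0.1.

40.4°Ré

First in Celsius: (582.5 - 491.67) × 5/9 = 50.4611°C.
Linearly onto the Réaumur scale: 0 + (50.4611 / 100) × (80 - 0) = 40.4°Ré.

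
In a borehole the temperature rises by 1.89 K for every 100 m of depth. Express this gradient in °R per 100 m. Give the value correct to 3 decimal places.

3.402 °R/100 m

Since only a temperature interval is involved, the additive offset between the scales drops out.
A change of 1 K is a change of 1.8°R, so 1.89 × 1.8 = 3.402.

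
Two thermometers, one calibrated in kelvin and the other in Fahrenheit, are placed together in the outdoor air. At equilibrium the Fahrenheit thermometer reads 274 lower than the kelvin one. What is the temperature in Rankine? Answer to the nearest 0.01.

417.76°R

Let x be the kelvin reading; then the Fahrenheit reading is 1.8·x - 459.67.
(1.8·x - 459.67) - x = -274  ⇒  (0.8)·x = 185.67  ⇒  x = 232.0875 K.
In Celsius: 232.0875 - 273.15 = -41.0625°C.
In Rankine: -41.0625 × 1.8 + 491.67 = 417.76°R.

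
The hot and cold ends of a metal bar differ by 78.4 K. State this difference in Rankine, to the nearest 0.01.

141.12°R

Only the scale ratio 1.8 matters for a change in temperature.
78.4 × 1.8 = 141.12.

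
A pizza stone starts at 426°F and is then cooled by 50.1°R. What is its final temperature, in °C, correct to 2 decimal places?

Initial temperature in Celsius: (426 - 32) × 5/9 = 218.8889°C.
The 50.1°R change is an interval, so only the factor 5/9 applies: -50.1 × 5/9 = -27.8333°C.
Final Celsius temperature: 218.8889 - 27.8333 = 191.0556°C.

191.06°C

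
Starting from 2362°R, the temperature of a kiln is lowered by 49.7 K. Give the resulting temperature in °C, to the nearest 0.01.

989.37°C

Initial temperature in Celsius: (2362 - 491.67) × 5/9 = 1039.0722°C.
The 49.7 K change is an interval; Kelvin and Celsius degrees are the same size, so ΔC = -49.7°C.
Final Celsius temperature: 1039.0722 - 49.7000 = 989.3722°C.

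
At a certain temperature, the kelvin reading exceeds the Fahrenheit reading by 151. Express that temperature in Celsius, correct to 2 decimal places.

Let x be the kelvin reading; then the Fahrenheit reading is 1.8·x - 459.67.
(1.8·x - 459.67) - x = -151  ⇒  (0.8)·x = 308.67  ⇒  x = 385.8375 K.
In Celsius: 385.8375 - 273.15 = 112.69°C.

112.69°C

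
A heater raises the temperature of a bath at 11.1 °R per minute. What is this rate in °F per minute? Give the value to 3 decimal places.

The quantity depends on a temperature interval, so only the ratio of degree sizes applies; the offset between the scales is irrelevant.
A change of 1°R is a change of 1°F, so 11.1 × 1 = 11.100.

11.100 °F/minute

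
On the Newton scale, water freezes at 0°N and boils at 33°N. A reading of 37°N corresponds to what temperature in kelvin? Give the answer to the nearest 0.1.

Linear interpolation between the fixed points: C = (37 - 0) × 100 / (33 - 0) = 112.1212°C.
Then 112.1212 + 273.15 = 385.3 K.

385.3 K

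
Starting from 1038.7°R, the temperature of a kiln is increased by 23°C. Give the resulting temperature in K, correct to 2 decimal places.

Initial temperature in Celsius: (1038.7 - 491.67) × 5/9 = 303.9056°C.
Final Celsius temperature: 303.9056 + 23.0000 = 326.9056°C.
In kelvin: 326.9056 + 273.15 = 600.06 K.

600.06 K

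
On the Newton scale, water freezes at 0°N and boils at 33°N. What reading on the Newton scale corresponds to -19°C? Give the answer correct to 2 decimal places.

Linearly onto the Newton scale: 0 + (-19.0000 / 100) × (33 - 0) = -6.27°N.

-6.27°N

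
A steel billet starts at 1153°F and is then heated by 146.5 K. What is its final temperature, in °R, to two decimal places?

Initial temperature in Celsius: (1153 - 32) × 5/9 = 622.7778°C.
The 146.5 K change is an interval; Kelvin and Celsius degrees are the same size, so ΔC = +146.5°C.
Final Celsius temperature: 622.7778 + 146.5000 = 769.2778°C.
In Rankine: 769.2778 × 1.8 + 491.67 = 1876.37°R.

1876.37°R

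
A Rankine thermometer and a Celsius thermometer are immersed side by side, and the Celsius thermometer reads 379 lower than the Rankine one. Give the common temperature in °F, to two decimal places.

-221.51°F

Let x be the Rankine reading; then the Celsius reading is 5/9·x - 273.15.
(5/9·x - 273.15) - x = -379  ⇒  (-4/9)·x = -105.85  ⇒  x = 238.1625°R.
In Celsius: (238.1625 - 491.67) × 5/9 = -140.8375°C.
In Fahrenheit: -140.8375 × 1.8 + 32 = -221.51°F.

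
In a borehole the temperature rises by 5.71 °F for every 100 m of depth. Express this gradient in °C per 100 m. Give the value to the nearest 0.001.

3.172 °C/100 m

The quantity depends on a temperature interval, so only the ratio of degree sizes applies; the offset between the scales is irrelevant.
A change of 1°F is a change of 5/9°C, so 5.71 × 5/9 = 3.172.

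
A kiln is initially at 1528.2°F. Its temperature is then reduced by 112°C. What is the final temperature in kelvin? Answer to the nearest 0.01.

992.37 K

Initial temperature in Celsius: (1528.2 - 32) × 5/9 = 831.2222°C.
Final Celsius temperature: 831.2222 - 112.0000 = 719.2222°C.
In kelvin: 719.2222 + 273.15 = 992.37 K.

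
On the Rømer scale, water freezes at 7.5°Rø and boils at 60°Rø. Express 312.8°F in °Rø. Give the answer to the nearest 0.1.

First in Celsius: (312.8 - 32) × 5/9 = 156.0000°C.
Linearly onto the Rømer scale: 7.5 + (156.0000 / 100) × (60 - 7.5) = 89.4°Rø.

89.4°Rø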